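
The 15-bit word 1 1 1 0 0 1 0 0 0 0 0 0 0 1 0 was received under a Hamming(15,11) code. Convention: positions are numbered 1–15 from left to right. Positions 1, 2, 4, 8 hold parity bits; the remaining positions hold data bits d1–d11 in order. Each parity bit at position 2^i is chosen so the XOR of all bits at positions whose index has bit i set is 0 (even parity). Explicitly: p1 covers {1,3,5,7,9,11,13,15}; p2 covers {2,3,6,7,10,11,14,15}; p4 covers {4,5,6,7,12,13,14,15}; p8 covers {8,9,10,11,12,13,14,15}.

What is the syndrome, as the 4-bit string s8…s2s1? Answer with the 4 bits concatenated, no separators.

s1 (pos 1,3,5,7,9,11,13,15): 1⊕1⊕0⊕0⊕0⊕0⊕0⊕0 = 0
s2 (pos 2,3,6,7,10,11,14,15): 1⊕1⊕1⊕0⊕0⊕0⊕1⊕0 = 0
s4 (pos 4,5,6,7,12,13,14,15): 0⊕0⊕1⊕0⊕0⊕0⊕1⊕0 = 0
s8 (pos 8,9,10,11,12,13,14,15): 0⊕0⊕0⊕0⊕0⊕0⊕1⊕0 = 1
Syndrome s8…s1 = 1000 → error at position 8.

1000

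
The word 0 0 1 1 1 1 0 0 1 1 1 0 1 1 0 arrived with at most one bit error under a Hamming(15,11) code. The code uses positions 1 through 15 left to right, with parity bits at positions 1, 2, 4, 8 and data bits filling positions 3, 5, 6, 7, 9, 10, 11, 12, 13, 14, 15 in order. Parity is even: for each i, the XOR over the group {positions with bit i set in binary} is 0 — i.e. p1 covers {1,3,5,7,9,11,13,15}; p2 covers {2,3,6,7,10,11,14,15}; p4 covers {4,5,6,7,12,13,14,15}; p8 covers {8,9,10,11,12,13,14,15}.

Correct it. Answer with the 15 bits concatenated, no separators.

001111001110111

s1 (pos 1,3,5,7,9,11,13,15): 0⊕1⊕1⊕0⊕1⊕1⊕1⊕0 = 1
s2 (pos 2,3,6,7,10,11,14,15): 0⊕1⊕1⊕0⊕1⊕1⊕1⊕0 = 1
s4 (pos 4,5,6,7,12,13,14,15): 1⊕1⊕1⊕0⊕0⊕1⊕1⊕0 = 1
s8 (pos 8,9,10,11,12,13,14,15): 0⊕1⊕1⊕1⊕0⊕1⊕1⊕0 = 1
Syndrome s8…s1 = 1111 → error at position 15.
Flip position 15: 001111001110110 → 001111001110111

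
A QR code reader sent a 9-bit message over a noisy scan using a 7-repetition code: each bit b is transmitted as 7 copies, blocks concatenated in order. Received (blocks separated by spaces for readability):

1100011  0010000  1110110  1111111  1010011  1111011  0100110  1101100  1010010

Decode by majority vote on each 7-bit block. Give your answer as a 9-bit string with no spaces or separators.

101111010

Block 1 (1100011): 4 ones → 1
Block 2 (0010000): 1 one → 0
Block 3 (1110110): 5 ones → 1
Block 4 (1111111): 7 ones → 1
Block 5 (1010011): 4 ones → 1
Block 6 (1111011): 6 ones → 1
Block 7 (0100110): 3 ones → 0
Block 8 (1101100): 4 ones → 1
Block 9 (1010010): 3 ones → 0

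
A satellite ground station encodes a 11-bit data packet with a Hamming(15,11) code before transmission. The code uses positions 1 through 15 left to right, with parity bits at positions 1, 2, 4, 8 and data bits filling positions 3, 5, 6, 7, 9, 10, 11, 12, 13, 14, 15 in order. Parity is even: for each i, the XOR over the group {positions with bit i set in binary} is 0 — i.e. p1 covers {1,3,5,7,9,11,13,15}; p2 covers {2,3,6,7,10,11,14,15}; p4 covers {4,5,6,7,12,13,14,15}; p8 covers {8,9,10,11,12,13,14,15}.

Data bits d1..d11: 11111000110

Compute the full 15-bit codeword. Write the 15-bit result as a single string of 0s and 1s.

101111111000110

Place data at non-parity positions: p1 p2 1 p4 1 1 1 p8 1 0 0 0 1 1 0
p1 (pos 1,3,5,7,9,11,13,15): XOR of data positions = 1⊕1⊕1⊕1⊕0⊕1⊕0 = 1
p2 (pos 2,3,6,7,10,11,14,15): XOR of data positions = 1⊕1⊕1⊕0⊕0⊕1⊕0 = 0
p4 (pos 4,5,6,7,12,13,14,15): XOR of data positions = 1⊕1⊕1⊕0⊕1⊕1⊕0 = 1
p8 (pos 8,9,10,11,12,13,14,15): XOR of data positions = 1⊕0⊕0⊕0⊕1⊕1⊕0 = 1
Codeword: 101111111000110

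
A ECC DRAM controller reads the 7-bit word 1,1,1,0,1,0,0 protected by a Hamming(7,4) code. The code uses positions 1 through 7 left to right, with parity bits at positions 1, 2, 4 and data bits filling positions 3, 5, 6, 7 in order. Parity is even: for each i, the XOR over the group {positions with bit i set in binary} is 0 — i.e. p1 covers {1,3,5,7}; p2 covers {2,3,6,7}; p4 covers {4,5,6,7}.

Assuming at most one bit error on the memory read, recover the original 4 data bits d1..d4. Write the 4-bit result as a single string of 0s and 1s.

1000

s1 (pos 1,3,5,7): 1⊕1⊕1⊕0 = 1
s2 (pos 2,3,6,7): 1⊕1⊕0⊕0 = 0
s4 (pos 4,5,6,7): 0⊕1⊕0⊕0 = 1
Syndrome s4…s1 = 101 → error at position 5.
Flip position 5: 1110100 → 1110000
Read data bits from positions 3,5,6,7: 1000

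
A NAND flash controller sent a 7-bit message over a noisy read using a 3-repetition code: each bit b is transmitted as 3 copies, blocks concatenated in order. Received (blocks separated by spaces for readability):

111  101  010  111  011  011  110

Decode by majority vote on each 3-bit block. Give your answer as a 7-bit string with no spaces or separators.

Block 1 (111): 3 ones → 1
Block 2 (101): 2 ones → 1
Block 3 (010): 1 one → 0
Block 4 (111): 3 ones → 1
Block 5 (011): 2 ones → 1
Block 6 (011): 2 ones → 1
Block 7 (110): 2 ones → 1

1101111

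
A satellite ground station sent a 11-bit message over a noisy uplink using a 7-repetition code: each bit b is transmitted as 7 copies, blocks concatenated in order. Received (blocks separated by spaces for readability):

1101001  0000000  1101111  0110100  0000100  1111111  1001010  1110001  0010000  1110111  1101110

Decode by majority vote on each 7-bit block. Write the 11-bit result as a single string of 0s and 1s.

Block 1 (1101001): 4 ones → 1
Block 2 (0000000): 0 ones → 0
Block 3 (1101111): 6 ones → 1
Block 4 (0110100): 3 ones → 0
Block 5 (0000100): 1 one → 0
Block 6 (1111111): 7 ones → 1
Block 7 (1001010): 3 ones → 0
Block 8 (1110001): 4 ones → 1
Block 9 (0010000): 1 one → 0
Block 10 (1110111): 6 ones → 1
Block 11 (1101110): 5 ones → 1

10100101011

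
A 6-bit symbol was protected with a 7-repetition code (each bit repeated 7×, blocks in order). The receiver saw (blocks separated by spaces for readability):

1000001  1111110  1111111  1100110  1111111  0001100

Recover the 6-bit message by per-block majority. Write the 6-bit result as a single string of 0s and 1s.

011110

Block 1 (1000001): 2 ones → 0
Block 2 (1111110): 6 ones → 1
Block 3 (1111111): 7 ones → 1
Block 4 (1100110): 4 ones → 1
Block 5 (1111111): 7 ones → 1
Block 6 (0001100): 2 ones → 0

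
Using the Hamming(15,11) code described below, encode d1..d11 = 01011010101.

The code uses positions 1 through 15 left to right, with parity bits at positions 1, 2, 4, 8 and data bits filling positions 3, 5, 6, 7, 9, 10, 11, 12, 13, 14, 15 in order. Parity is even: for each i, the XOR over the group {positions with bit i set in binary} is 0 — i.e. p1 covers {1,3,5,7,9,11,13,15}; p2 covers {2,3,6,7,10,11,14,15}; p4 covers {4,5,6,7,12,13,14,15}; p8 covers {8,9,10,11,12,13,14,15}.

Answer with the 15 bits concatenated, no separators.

Place data at non-parity positions: p1 p2 0 p4 1 0 1 p8 1 0 1 0 1 0 1
p1 (pos 1,3,5,7,9,11,13,15): XOR of data positions = 0⊕1⊕1⊕1⊕1⊕1⊕1 = 0
p2 (pos 2,3,6,7,10,11,14,15): XOR of data positions = 0⊕0⊕1⊕0⊕1⊕0⊕1 = 1
p4 (pos 4,5,6,7,12,13,14,15): XOR of data positions = 1⊕0⊕1⊕0⊕1⊕0⊕1 = 0
p8 (pos 8,9,10,11,12,13,14,15): XOR of data positions = 1⊕0⊕1⊕0⊕1⊕0⊕1 = 0
Codeword: 010010101010101

010010101010101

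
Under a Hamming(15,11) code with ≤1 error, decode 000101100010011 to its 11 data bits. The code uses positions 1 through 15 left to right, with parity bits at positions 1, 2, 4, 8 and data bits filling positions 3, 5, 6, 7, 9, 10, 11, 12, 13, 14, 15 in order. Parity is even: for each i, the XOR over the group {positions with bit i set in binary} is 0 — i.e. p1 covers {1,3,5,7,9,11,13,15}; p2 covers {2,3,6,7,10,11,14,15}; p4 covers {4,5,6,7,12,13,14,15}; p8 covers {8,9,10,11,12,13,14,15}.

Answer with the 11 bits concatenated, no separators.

00110010010

s1 (pos 1,3,5,7,9,11,13,15): 0⊕0⊕0⊕1⊕0⊕1⊕0⊕1 = 1
s2 (pos 2,3,6,7,10,11,14,15): 0⊕0⊕1⊕1⊕0⊕1⊕1⊕1 = 1
s4 (pos 4,5,6,7,12,13,14,15): 1⊕0⊕1⊕1⊕0⊕0⊕1⊕1 = 1
s8 (pos 8,9,10,11,12,13,14,15): 0⊕0⊕0⊕1⊕0⊕0⊕1⊕1 = 1
Syndrome s8…s1 = 1111 → error at position 15.
Flip position 15: 000101100010011 → 000101100010010
Read data bits from positions 3,5,6,7,9,10,11,12,13,14,15: 00110010010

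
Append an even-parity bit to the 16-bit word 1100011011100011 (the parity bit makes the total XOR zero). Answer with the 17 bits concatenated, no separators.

XOR of the 16 data bits: 1⊕1⊕0⊕0⊕0⊕1⊕1⊕0⊕1⊕1⊕1⊕0⊕0⊕0⊕1⊕1 = 1
Parity bit = 1 (so all 17 bits XOR to 0).

11000110111000111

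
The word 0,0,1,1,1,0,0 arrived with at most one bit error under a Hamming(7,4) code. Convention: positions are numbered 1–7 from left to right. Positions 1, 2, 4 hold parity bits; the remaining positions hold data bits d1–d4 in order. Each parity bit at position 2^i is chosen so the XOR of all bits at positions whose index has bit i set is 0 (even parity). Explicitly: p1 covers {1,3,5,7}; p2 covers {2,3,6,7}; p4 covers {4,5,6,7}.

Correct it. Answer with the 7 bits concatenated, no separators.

s1 (pos 1,3,5,7): 0⊕1⊕1⊕0 = 0
s2 (pos 2,3,6,7): 0⊕1⊕0⊕0 = 1
s4 (pos 4,5,6,7): 1⊕1⊕0⊕0 = 0
Syndrome s4…s1 = 010 → error at position 2.
Flip position 2: 0011100 → 0111100

0111100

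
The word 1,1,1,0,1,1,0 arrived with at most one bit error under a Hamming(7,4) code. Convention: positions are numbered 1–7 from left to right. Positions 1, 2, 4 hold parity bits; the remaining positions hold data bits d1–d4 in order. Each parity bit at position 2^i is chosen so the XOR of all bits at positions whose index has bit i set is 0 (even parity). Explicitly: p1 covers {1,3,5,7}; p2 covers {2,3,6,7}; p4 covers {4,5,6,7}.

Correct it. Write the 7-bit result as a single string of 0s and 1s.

s1 (pos 1,3,5,7): 1⊕1⊕1⊕0 = 1
s2 (pos 2,3,6,7): 1⊕1⊕1⊕0 = 1
s4 (pos 4,5,6,7): 0⊕1⊕1⊕0 = 0
Syndrome s4…s1 = 011 → error at position 3.
Flip position 3: 1110110 → 1100110

1100110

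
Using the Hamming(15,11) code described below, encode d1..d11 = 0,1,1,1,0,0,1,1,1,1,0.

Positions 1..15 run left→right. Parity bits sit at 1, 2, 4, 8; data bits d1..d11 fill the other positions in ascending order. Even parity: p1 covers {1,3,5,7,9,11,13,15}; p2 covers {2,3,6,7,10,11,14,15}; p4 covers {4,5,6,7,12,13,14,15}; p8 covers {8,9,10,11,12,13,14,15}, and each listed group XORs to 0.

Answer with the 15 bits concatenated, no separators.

Place data at non-parity positions: p1 p2 0 p4 1 1 1 p8 0 0 1 1 1 1 0
p1 (pos 1,3,5,7,9,11,13,15): XOR of data positions = 0⊕1⊕1⊕0⊕1⊕1⊕0 = 0
p2 (pos 2,3,6,7,10,11,14,15): XOR of data positions = 0⊕1⊕1⊕0⊕1⊕1⊕0 = 0
p4 (pos 4,5,6,7,12,13,14,15): XOR of data positions = 1⊕1⊕1⊕1⊕1⊕1⊕0 = 0
p8 (pos 8,9,10,11,12,13,14,15): XOR of data positions = 0⊕0⊕1⊕1⊕1⊕1⊕0 = 0
Codeword: 000011100011110

000011100011110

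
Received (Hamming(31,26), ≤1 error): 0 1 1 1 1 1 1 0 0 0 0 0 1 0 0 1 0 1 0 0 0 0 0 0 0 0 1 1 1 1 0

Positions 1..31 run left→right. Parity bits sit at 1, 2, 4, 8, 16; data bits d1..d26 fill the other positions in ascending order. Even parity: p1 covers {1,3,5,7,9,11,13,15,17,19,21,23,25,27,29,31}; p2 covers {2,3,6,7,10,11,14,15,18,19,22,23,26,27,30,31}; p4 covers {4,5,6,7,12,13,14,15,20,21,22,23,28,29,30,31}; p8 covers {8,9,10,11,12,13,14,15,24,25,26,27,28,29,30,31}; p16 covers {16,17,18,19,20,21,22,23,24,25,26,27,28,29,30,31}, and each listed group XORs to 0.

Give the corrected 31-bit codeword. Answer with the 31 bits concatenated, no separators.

0111111001001001010000000011110

s1 (pos 1,3,5,7,9,11,13,15,17,19,21,23,25,27,29,31): 0⊕1⊕1⊕1⊕0⊕0⊕1⊕0⊕0⊕0⊕0⊕0⊕0⊕1⊕1⊕0 = 0
s2 (pos 2,3,6,7,10,11,14,15,18,19,22,23,26,27,30,31): 1⊕1⊕1⊕1⊕0⊕0⊕0⊕0⊕1⊕0⊕0⊕0⊕0⊕1⊕1⊕0 = 1
s4 (pos 4,5,6,7,12,13,14,15,20,21,22,23,28,29,30,31): 1⊕1⊕1⊕1⊕0⊕1⊕0⊕0⊕0⊕0⊕0⊕0⊕1⊕1⊕1⊕0 = 0
s8 (pos 8,9,10,11,12,13,14,15,24,25,26,27,28,29,30,31): 0⊕0⊕0⊕0⊕0⊕1⊕0⊕0⊕0⊕0⊕0⊕1⊕1⊕1⊕1⊕0 = 1
s16 (pos 16,17,18,19,20,21,22,23,24,25,26,27,28,29,30,31): 1⊕0⊕1⊕0⊕0⊕0⊕0⊕0⊕0⊕0⊕0⊕1⊕1⊕1⊕1⊕0 = 0
Syndrome s16…s1 = 01010 → error at position 10.
Flip position 10: 0111111000001001010000000011110 → 0111111001001001010000000011110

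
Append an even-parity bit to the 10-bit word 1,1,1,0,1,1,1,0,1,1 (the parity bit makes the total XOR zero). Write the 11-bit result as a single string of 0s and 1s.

11101110110

XOR of the 10 data bits: 1⊕1⊕1⊕0⊕1⊕1⊕1⊕0⊕1⊕1 = 0
Parity bit = 0 (so all 11 bits XOR to 0).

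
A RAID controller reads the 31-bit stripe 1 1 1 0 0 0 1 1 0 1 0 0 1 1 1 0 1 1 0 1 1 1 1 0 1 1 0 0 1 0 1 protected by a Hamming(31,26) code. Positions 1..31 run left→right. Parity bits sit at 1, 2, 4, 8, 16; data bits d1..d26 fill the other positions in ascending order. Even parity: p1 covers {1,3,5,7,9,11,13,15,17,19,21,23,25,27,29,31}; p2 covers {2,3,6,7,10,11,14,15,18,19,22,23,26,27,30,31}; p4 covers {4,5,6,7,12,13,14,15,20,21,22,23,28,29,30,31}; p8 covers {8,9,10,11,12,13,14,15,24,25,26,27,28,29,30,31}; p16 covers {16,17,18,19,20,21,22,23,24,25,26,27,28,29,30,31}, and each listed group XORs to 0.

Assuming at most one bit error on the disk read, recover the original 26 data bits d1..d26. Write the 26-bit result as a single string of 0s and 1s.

10010110111110111101100101

s1 (pos 1,3,5,7,9,11,13,15,17,19,21,23,25,27,29,31): 1⊕1⊕0⊕1⊕0⊕0⊕1⊕1⊕1⊕0⊕1⊕1⊕1⊕0⊕1⊕1 = 1
s2 (pos 2,3,6,7,10,11,14,15,18,19,22,23,26,27,30,31): 1⊕1⊕0⊕1⊕1⊕0⊕1⊕1⊕1⊕0⊕1⊕1⊕1⊕0⊕0⊕1 = 1
s4 (pos 4,5,6,7,12,13,14,15,20,21,22,23,28,29,30,31): 0⊕0⊕0⊕1⊕0⊕1⊕1⊕1⊕1⊕1⊕1⊕1⊕0⊕1⊕0⊕1 = 0
s8 (pos 8,9,10,11,12,13,14,15,24,25,26,27,28,29,30,31): 1⊕0⊕1⊕0⊕0⊕1⊕1⊕1⊕0⊕1⊕1⊕0⊕0⊕1⊕0⊕1 = 1
s16 (pos 16,17,18,19,20,21,22,23,24,25,26,27,28,29,30,31): 0⊕1⊕1⊕0⊕1⊕1⊕1⊕1⊕0⊕1⊕1⊕0⊕0⊕1⊕0⊕1 = 0
Syndrome s16…s1 = 01011 → error at position 11.
Flip position 11: 1110001101001110110111101100101 → 1110001101101110110111101100101
Read data bits from positions 3,5,6,7,9,10,11,12,13,14,15,17,18,19,20,21,22,23,24,25,26,27,28,29,30,31: 10010110111110111101100101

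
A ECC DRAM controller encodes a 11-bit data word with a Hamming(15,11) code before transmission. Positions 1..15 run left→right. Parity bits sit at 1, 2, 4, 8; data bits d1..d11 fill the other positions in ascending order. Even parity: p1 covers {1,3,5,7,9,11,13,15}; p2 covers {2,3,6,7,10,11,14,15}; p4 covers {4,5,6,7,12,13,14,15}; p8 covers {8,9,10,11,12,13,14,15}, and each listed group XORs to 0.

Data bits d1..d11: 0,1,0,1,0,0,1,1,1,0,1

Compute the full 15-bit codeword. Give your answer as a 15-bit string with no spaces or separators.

Place data at non-parity positions: p1 p2 0 p4 1 0 1 p8 0 0 1 1 1 0 1
p1 (pos 1,3,5,7,9,11,13,15): XOR of data positions = 0⊕1⊕1⊕0⊕1⊕1⊕1 = 1
p2 (pos 2,3,6,7,10,11,14,15): XOR of data positions = 0⊕0⊕1⊕0⊕1⊕0⊕1 = 1
p4 (pos 4,5,6,7,12,13,14,15): XOR of data positions = 1⊕0⊕1⊕1⊕1⊕0⊕1 = 1
p8 (pos 8,9,10,11,12,13,14,15): XOR of data positions = 0⊕0⊕1⊕1⊕1⊕0⊕1 = 0
Codeword: 110110100011101

110110100011101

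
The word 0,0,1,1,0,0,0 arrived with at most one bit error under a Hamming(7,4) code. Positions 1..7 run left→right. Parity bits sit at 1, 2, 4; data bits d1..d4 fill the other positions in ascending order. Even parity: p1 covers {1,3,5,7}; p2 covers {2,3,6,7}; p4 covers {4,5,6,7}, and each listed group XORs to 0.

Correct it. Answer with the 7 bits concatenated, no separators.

s1 (pos 1,3,5,7): 0⊕1⊕0⊕0 = 1
s2 (pos 2,3,6,7): 0⊕1⊕0⊕0 = 1
s4 (pos 4,5,6,7): 1⊕0⊕0⊕0 = 1
Syndrome s4…s1 = 111 → error at position 7.
Flip position 7: 0011000 → 0011001

0011001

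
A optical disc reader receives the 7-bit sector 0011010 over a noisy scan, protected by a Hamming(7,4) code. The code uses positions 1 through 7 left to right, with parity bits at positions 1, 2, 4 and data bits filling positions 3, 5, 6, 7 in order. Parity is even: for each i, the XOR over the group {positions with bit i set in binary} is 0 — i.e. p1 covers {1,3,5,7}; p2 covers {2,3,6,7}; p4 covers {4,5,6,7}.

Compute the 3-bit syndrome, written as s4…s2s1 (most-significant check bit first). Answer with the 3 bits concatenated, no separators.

s1 (pos 1,3,5,7): 0⊕1⊕0⊕0 = 1
s2 (pos 2,3,6,7): 0⊕1⊕1⊕0 = 0
s4 (pos 4,5,6,7): 1⊕0⊕1⊕0 = 0
Syndrome s4…s1 = 001 → error at position 1.

001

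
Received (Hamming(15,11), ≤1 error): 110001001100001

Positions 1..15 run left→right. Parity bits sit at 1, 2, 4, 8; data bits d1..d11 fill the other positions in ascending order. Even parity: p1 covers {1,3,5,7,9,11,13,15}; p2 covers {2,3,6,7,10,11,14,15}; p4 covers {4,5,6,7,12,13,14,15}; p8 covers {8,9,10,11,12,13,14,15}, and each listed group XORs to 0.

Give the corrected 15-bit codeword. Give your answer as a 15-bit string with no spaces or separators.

s1 (pos 1,3,5,7,9,11,13,15): 1⊕0⊕0⊕0⊕1⊕0⊕0⊕1 = 1
s2 (pos 2,3,6,7,10,11,14,15): 1⊕0⊕1⊕0⊕1⊕0⊕0⊕1 = 0
s4 (pos 4,5,6,7,12,13,14,15): 0⊕0⊕1⊕0⊕0⊕0⊕0⊕1 = 0
s8 (pos 8,9,10,11,12,13,14,15): 0⊕1⊕1⊕0⊕0⊕0⊕0⊕1 = 1
Syndrome s8…s1 = 1001 → error at position 9.
Flip position 9: 110001001100001 → 110001000100001

110001000100001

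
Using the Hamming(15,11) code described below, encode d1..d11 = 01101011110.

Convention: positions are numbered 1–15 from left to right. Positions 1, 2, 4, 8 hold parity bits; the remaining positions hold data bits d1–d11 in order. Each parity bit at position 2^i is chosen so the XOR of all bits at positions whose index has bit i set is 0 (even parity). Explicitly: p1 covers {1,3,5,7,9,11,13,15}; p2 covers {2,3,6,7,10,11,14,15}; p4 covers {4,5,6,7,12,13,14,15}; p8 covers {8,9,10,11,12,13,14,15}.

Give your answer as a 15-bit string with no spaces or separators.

Place data at non-parity positions: p1 p2 0 p4 1 1 0 p8 1 0 1 1 1 1 0
p1 (pos 1,3,5,7,9,11,13,15): XOR of data positions = 0⊕1⊕0⊕1⊕1⊕1⊕0 = 0
p2 (pos 2,3,6,7,10,11,14,15): XOR of data positions = 0⊕1⊕0⊕0⊕1⊕1⊕0 = 1
p4 (pos 4,5,6,7,12,13,14,15): XOR of data positions = 1⊕1⊕0⊕1⊕1⊕1⊕0 = 1
p8 (pos 8,9,10,11,12,13,14,15): XOR of data positions = 1⊕0⊕1⊕1⊕1⊕1⊕0 = 1
Codeword: 010111011011110

010111011011110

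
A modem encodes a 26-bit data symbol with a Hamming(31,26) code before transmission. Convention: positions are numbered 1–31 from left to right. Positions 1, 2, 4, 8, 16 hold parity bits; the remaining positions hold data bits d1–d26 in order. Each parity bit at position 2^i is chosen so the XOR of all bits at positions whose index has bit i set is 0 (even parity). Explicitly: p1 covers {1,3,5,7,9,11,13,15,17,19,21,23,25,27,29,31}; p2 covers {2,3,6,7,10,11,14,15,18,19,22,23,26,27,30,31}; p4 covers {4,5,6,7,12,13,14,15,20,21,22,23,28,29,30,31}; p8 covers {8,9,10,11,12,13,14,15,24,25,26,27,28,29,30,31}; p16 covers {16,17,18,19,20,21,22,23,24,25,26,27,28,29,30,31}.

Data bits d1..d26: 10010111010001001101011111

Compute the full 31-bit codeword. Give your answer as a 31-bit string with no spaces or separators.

Place data at non-parity positions: p1 p2 1 p4 0 0 1 p8 0 1 1 1 0 1 0 p16 0 0 1 0 0 1 1 0 1 0 1 1 1 1 1
p1 (pos 1,3,5,7,9,11,13,15,17,19,21,23,25,27,29,31): XOR of data positions = 1⊕0⊕1⊕0⊕1⊕0⊕0⊕0⊕1⊕0⊕1⊕1⊕1⊕1⊕1 = 1
p2 (pos 2,3,6,7,10,11,14,15,18,19,22,23,26,27,30,31): XOR of data positions = 1⊕0⊕1⊕1⊕1⊕1⊕0⊕0⊕1⊕1⊕1⊕0⊕1⊕1⊕1 = 1
p4 (pos 4,5,6,7,12,13,14,15,20,21,22,23,28,29,30,31): XOR of data positions = 0⊕0⊕1⊕1⊕0⊕1⊕0⊕0⊕0⊕1⊕1⊕1⊕1⊕1⊕1 = 1
p8 (pos 8,9,10,11,12,13,14,15,24,25,26,27,28,29,30,31): XOR of data positions = 0⊕1⊕1⊕1⊕0⊕1⊕0⊕0⊕1⊕0⊕1⊕1⊕1⊕1⊕1 = 0
p16 (pos 16,17,18,19,20,21,22,23,24,25,26,27,28,29,30,31): XOR of data positions = 0⊕0⊕1⊕0⊕0⊕1⊕1⊕0⊕1⊕0⊕1⊕1⊕1⊕1⊕1 = 1
Codeword: 1111001001110101001001101011111

1111001001110101001001101011111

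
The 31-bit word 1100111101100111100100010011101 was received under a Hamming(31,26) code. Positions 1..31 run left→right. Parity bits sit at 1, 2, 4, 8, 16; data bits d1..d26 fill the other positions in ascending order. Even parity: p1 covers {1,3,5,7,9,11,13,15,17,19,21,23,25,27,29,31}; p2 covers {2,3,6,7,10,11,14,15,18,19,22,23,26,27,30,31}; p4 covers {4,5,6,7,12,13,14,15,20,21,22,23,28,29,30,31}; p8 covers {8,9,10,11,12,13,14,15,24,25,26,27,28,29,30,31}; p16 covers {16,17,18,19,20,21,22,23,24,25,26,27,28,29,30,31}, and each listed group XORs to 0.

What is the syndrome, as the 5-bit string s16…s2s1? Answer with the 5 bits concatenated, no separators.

00111

s1 (pos 1,3,5,7,9,11,13,15,17,19,21,23,25,27,29,31): 1⊕0⊕1⊕1⊕0⊕1⊕0⊕1⊕1⊕0⊕0⊕0⊕0⊕1⊕1⊕1 = 1
s2 (pos 2,3,6,7,10,11,14,15,18,19,22,23,26,27,30,31): 1⊕0⊕1⊕1⊕1⊕1⊕1⊕1⊕0⊕0⊕0⊕0⊕0⊕1⊕0⊕1 = 1
s4 (pos 4,5,6,7,12,13,14,15,20,21,22,23,28,29,30,31): 0⊕1⊕1⊕1⊕0⊕0⊕1⊕1⊕1⊕0⊕0⊕0⊕1⊕1⊕0⊕1 = 1
s8 (pos 8,9,10,11,12,13,14,15,24,25,26,27,28,29,30,31): 1⊕0⊕1⊕1⊕0⊕0⊕1⊕1⊕1⊕0⊕0⊕1⊕1⊕1⊕0⊕1 = 0
s16 (pos 16,17,18,19,20,21,22,23,24,25,26,27,28,29,30,31): 1⊕1⊕0⊕0⊕1⊕0⊕0⊕0⊕1⊕0⊕0⊕1⊕1⊕1⊕0⊕1 = 0
Syndrome s16…s1 = 00111 → error at position 7.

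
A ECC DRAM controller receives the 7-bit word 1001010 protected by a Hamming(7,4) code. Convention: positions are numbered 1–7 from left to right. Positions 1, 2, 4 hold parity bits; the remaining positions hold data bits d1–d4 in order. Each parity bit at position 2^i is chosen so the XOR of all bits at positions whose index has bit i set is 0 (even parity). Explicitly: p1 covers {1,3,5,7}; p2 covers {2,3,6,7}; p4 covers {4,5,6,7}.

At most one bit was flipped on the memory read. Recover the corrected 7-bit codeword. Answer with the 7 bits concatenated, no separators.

s1 (pos 1,3,5,7): 1⊕0⊕0⊕0 = 1
s2 (pos 2,3,6,7): 0⊕0⊕1⊕0 = 1
s4 (pos 4,5,6,7): 1⊕0⊕1⊕0 = 0
Syndrome s4…s1 = 011 → error at position 3.
Flip position 3: 1001010 → 1011010

1011010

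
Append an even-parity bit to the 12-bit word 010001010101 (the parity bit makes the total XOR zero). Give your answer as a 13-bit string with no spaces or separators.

XOR of the 12 data bits: 0⊕1⊕0⊕0⊕0⊕1⊕0⊕1⊕0⊕1⊕0⊕1 = 1
Parity bit = 1 (so all 13 bits XOR to 0).

0100010101011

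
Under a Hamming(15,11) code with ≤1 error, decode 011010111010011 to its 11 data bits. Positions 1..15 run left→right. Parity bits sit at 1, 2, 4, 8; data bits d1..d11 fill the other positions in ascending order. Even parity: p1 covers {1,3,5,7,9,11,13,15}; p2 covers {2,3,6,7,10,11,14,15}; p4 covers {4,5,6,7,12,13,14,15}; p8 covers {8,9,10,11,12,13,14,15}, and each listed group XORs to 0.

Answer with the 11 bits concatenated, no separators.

11011010011

s1 (pos 1,3,5,7,9,11,13,15): 0⊕1⊕1⊕1⊕1⊕1⊕0⊕1 = 0
s2 (pos 2,3,6,7,10,11,14,15): 1⊕1⊕0⊕1⊕0⊕1⊕1⊕1 = 0
s4 (pos 4,5,6,7,12,13,14,15): 0⊕1⊕0⊕1⊕0⊕0⊕1⊕1 = 0
s8 (pos 8,9,10,11,12,13,14,15): 1⊕1⊕0⊕1⊕0⊕0⊕1⊕1 = 1
Syndrome s8…s1 = 1000 → error at position 8.
Flip position 8: 011010111010011 → 011010101010011
Read data bits from positions 3,5,6,7,9,10,11,12,13,14,15: 11011010011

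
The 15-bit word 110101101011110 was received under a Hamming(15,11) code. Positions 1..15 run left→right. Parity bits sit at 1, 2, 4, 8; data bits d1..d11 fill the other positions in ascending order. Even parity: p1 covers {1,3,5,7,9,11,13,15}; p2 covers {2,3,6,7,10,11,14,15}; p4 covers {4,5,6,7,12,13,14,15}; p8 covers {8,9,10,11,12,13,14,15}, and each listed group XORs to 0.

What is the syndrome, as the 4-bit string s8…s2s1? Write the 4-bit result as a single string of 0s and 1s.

1011

s1 (pos 1,3,5,7,9,11,13,15): 1⊕0⊕0⊕1⊕1⊕1⊕1⊕0 = 1
s2 (pos 2,3,6,7,10,11,14,15): 1⊕0⊕1⊕1⊕0⊕1⊕1⊕0 = 1
s4 (pos 4,5,6,7,12,13,14,15): 1⊕0⊕1⊕1⊕1⊕1⊕1⊕0 = 0
s8 (pos 8,9,10,11,12,13,14,15): 0⊕1⊕0⊕1⊕1⊕1⊕1⊕0 = 1
Syndrome s8…s1 = 1011 → error at position 11.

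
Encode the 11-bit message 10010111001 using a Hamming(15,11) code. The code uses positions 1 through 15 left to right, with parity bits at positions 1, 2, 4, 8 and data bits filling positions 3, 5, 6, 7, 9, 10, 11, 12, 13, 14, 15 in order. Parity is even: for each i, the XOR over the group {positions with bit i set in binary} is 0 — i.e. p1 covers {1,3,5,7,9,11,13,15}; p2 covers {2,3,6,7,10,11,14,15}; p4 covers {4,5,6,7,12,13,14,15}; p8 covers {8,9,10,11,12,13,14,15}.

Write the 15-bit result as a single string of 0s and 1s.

Place data at non-parity positions: p1 p2 1 p4 0 0 1 p8 0 1 1 1 0 0 1
p1 (pos 1,3,5,7,9,11,13,15): XOR of data positions = 1⊕0⊕1⊕0⊕1⊕0⊕1 = 0
p2 (pos 2,3,6,7,10,11,14,15): XOR of data positions = 1⊕0⊕1⊕1⊕1⊕0⊕1 = 1
p4 (pos 4,5,6,7,12,13,14,15): XOR of data positions = 0⊕0⊕1⊕1⊕0⊕0⊕1 = 1
p8 (pos 8,9,10,11,12,13,14,15): XOR of data positions = 0⊕1⊕1⊕1⊕0⊕0⊕1 = 0
Codeword: 011100100111001

011100100111001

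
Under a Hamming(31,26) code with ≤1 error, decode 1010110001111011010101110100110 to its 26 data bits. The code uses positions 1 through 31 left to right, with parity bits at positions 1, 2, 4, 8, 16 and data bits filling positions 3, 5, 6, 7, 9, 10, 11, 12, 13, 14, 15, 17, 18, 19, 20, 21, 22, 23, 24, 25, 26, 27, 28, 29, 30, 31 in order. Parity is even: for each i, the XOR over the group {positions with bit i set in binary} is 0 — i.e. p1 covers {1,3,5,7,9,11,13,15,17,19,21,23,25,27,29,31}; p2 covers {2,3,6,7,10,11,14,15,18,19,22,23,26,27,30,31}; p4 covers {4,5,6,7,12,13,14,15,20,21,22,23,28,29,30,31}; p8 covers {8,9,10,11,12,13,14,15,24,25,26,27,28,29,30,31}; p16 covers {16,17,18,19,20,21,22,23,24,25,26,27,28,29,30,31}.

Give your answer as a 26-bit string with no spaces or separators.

11100111101010101100100110

s1 (pos 1,3,5,7,9,11,13,15,17,19,21,23,25,27,29,31): 1⊕1⊕1⊕0⊕0⊕1⊕1⊕1⊕0⊕0⊕0⊕1⊕0⊕0⊕1⊕0 = 0
s2 (pos 2,3,6,7,10,11,14,15,18,19,22,23,26,27,30,31): 0⊕1⊕1⊕0⊕1⊕1⊕0⊕1⊕1⊕0⊕1⊕1⊕1⊕0⊕1⊕0 = 0
s4 (pos 4,5,6,7,12,13,14,15,20,21,22,23,28,29,30,31): 0⊕1⊕1⊕0⊕1⊕1⊕0⊕1⊕1⊕0⊕1⊕1⊕0⊕1⊕1⊕0 = 0
s8 (pos 8,9,10,11,12,13,14,15,24,25,26,27,28,29,30,31): 0⊕0⊕1⊕1⊕1⊕1⊕0⊕1⊕1⊕0⊕1⊕0⊕0⊕1⊕1⊕0 = 1
s16 (pos 16,17,18,19,20,21,22,23,24,25,26,27,28,29,30,31): 1⊕0⊕1⊕0⊕1⊕0⊕1⊕1⊕1⊕0⊕1⊕0⊕0⊕1⊕1⊕0 = 1
Syndrome s16…s1 = 11000 → error at position 24.
Flip position 24: 1010110001111011010101110100110 → 1010110001111011010101100100110
Read data bits from positions 3,5,6,7,9,10,11,12,13,14,15,17,18,19,20,21,22,23,24,25,26,27,28,29,30,31: 11100111101010101100100110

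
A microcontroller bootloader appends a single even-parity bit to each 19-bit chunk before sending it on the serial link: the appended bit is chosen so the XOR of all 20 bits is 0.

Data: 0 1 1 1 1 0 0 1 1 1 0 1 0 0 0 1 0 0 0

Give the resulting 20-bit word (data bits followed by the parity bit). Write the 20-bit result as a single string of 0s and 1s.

01111001110100010001

XOR of the 19 data bits: 0⊕1⊕1⊕1⊕1⊕0⊕0⊕1⊕1⊕1⊕0⊕1⊕0⊕0⊕0⊕1⊕0⊕0⊕0 = 1
Parity bit = 1 (so all 20 bits XOR to 0).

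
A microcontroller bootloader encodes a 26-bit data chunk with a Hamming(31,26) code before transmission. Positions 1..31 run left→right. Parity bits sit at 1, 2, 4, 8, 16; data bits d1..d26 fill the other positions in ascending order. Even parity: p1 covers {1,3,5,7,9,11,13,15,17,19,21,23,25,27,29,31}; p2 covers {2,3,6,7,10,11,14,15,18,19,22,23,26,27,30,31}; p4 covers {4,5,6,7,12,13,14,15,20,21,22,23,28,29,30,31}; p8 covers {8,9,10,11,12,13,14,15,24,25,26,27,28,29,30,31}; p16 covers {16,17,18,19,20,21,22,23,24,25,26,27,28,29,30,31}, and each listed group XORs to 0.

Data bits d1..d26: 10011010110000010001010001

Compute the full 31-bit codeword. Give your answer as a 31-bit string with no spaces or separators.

1011001110101100000010001010001

Place data at non-parity positions: p1 p2 1 p4 0 0 1 p8 1 0 1 0 1 1 0 p16 0 0 0 0 1 0 0 0 1 0 1 0 0 0 1
p1 (pos 1,3,5,7,9,11,13,15,17,19,21,23,25,27,29,31): XOR of data positions = 1⊕0⊕1⊕1⊕1⊕1⊕0⊕0⊕0⊕1⊕0⊕1⊕1⊕0⊕1 = 1
p2 (pos 2,3,6,7,10,11,14,15,18,19,22,23,26,27,30,31): XOR of data positions = 1⊕0⊕1⊕0⊕1⊕1⊕0⊕0⊕0⊕0⊕0⊕0⊕1⊕0⊕1 = 0
p4 (pos 4,5,6,7,12,13,14,15,20,21,22,23,28,29,30,31): XOR of data positions = 0⊕0⊕1⊕0⊕1⊕1⊕0⊕0⊕1⊕0⊕0⊕0⊕0⊕0⊕1 = 1
p8 (pos 8,9,10,11,12,13,14,15,24,25,26,27,28,29,30,31): XOR of data positions = 1⊕0⊕1⊕0⊕1⊕1⊕0⊕0⊕1⊕0⊕1⊕0⊕0⊕0⊕1 = 1
p16 (pos 16,17,18,19,20,21,22,23,24,25,26,27,28,29,30,31): XOR of data positions = 0⊕0⊕0⊕0⊕1⊕0⊕0⊕0⊕1⊕0⊕1⊕0⊕0⊕0⊕1 = 0
Codeword: 1011001110101100000010001010001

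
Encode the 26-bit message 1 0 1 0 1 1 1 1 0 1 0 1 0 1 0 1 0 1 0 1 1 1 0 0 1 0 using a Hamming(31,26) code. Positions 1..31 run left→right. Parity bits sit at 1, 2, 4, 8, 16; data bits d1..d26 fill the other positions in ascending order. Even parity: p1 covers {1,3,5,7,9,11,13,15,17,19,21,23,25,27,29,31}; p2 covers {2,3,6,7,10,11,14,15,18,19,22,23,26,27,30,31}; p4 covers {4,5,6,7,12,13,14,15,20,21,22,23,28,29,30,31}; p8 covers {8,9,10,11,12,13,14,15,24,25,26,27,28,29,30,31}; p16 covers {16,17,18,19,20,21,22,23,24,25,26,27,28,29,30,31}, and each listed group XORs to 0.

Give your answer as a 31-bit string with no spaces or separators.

1010010111110100101010101110010

Place data at non-parity positions: p1 p2 1 p4 0 1 0 p8 1 1 1 1 0 1 0 p16 1 0 1 0 1 0 1 0 1 1 1 0 0 1 0
p1 (pos 1,3,5,7,9,11,13,15,17,19,21,23,25,27,29,31): XOR of data positions = 1⊕0⊕0⊕1⊕1⊕0⊕0⊕1⊕1⊕1⊕1⊕1⊕1⊕0⊕0 = 1
p2 (pos 2,3,6,7,10,11,14,15,18,19,22,23,26,27,30,31): XOR of data positions = 1⊕1⊕0⊕1⊕1⊕1⊕0⊕0⊕1⊕0⊕1⊕1⊕1⊕1⊕0 = 0
p4 (pos 4,5,6,7,12,13,14,15,20,21,22,23,28,29,30,31): XOR of data positions = 0⊕1⊕0⊕1⊕0⊕1⊕0⊕0⊕1⊕0⊕1⊕0⊕0⊕1⊕0 = 0
p8 (pos 8,9,10,11,12,13,14,15,24,25,26,27,28,29,30,31): XOR of data positions = 1⊕1⊕1⊕1⊕0⊕1⊕0⊕0⊕1⊕1⊕1⊕0⊕0⊕1⊕0 = 1
p16 (pos 16,17,18,19,20,21,22,23,24,25,26,27,28,29,30,31): XOR of data positions = 1⊕0⊕1⊕0⊕1⊕0⊕1⊕0⊕1⊕1⊕1⊕0⊕0⊕1⊕0 = 0
Codeword: 1010010111110100101010101110010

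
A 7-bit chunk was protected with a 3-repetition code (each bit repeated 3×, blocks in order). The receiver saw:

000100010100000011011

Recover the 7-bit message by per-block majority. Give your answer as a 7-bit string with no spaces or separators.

Block 1 (000): 0 ones → 0
Block 2 (100): 1 one → 0
Block 3 (010): 1 one → 0
Block 4 (100): 1 one → 0
Block 5 (000): 0 ones → 0
Block 6 (011): 2 ones → 1
Block 7 (011): 2 ones → 1

0000011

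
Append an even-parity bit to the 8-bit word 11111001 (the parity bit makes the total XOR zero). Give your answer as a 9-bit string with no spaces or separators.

111110010

XOR of the 8 data bits: 1⊕1⊕1⊕1⊕1⊕0⊕0⊕1 = 0
Parity bit = 0 (so all 9 bits XOR to 0).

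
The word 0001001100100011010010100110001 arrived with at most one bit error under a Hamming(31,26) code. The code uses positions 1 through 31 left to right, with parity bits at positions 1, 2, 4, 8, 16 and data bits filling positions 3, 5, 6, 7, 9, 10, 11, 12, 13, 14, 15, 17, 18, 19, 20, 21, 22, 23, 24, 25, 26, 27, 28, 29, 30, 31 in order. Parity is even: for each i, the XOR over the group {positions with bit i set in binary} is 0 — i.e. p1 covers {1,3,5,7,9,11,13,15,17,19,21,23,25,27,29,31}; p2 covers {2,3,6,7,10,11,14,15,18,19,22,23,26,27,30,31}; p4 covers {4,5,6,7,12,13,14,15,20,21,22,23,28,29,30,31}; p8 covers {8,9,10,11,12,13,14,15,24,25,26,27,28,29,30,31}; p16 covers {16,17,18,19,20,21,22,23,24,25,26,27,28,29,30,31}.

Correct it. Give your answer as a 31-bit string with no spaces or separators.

0001001100100011110010100110001

s1 (pos 1,3,5,7,9,11,13,15,17,19,21,23,25,27,29,31): 0⊕0⊕0⊕1⊕0⊕1⊕0⊕1⊕0⊕0⊕1⊕1⊕0⊕1⊕0⊕1 = 1
s2 (pos 2,3,6,7,10,11,14,15,18,19,22,23,26,27,30,31): 0⊕0⊕0⊕1⊕0⊕1⊕0⊕1⊕1⊕0⊕0⊕1⊕1⊕1⊕0⊕1 = 0
s4 (pos 4,5,6,7,12,13,14,15,20,21,22,23,28,29,30,31): 1⊕0⊕0⊕1⊕0⊕0⊕0⊕1⊕0⊕1⊕0⊕1⊕0⊕0⊕0⊕1 = 0
s8 (pos 8,9,10,11,12,13,14,15,24,25,26,27,28,29,30,31): 1⊕0⊕0⊕1⊕0⊕0⊕0⊕1⊕0⊕0⊕1⊕1⊕0⊕0⊕0⊕1 = 0
s16 (pos 16,17,18,19,20,21,22,23,24,25,26,27,28,29,30,31): 1⊕0⊕1⊕0⊕0⊕1⊕0⊕1⊕0⊕0⊕1⊕1⊕0⊕0⊕0⊕1 = 1
Syndrome s16…s1 = 10001 → error at position 17.
Flip position 17: 0001001100100011010010100110001 → 0001001100100011110010100110001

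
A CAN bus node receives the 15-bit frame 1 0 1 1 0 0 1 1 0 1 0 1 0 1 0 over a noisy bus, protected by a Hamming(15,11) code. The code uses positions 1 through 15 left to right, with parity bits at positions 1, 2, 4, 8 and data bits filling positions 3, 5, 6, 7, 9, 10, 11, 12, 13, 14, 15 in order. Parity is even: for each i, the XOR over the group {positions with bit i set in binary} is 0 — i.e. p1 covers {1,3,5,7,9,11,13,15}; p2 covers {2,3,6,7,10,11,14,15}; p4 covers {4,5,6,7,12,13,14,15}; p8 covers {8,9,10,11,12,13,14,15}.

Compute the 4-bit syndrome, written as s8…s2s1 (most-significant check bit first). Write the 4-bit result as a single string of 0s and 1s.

s1 (pos 1,3,5,7,9,11,13,15): 1⊕1⊕0⊕1⊕0⊕0⊕0⊕0 = 1
s2 (pos 2,3,6,7,10,11,14,15): 0⊕1⊕0⊕1⊕1⊕0⊕1⊕0 = 0
s4 (pos 4,5,6,7,12,13,14,15): 1⊕0⊕0⊕1⊕1⊕0⊕1⊕0 = 0
s8 (pos 8,9,10,11,12,13,14,15): 1⊕0⊕1⊕0⊕1⊕0⊕1⊕0 = 0
Syndrome s8…s1 = 0001 → error at position 1.

0001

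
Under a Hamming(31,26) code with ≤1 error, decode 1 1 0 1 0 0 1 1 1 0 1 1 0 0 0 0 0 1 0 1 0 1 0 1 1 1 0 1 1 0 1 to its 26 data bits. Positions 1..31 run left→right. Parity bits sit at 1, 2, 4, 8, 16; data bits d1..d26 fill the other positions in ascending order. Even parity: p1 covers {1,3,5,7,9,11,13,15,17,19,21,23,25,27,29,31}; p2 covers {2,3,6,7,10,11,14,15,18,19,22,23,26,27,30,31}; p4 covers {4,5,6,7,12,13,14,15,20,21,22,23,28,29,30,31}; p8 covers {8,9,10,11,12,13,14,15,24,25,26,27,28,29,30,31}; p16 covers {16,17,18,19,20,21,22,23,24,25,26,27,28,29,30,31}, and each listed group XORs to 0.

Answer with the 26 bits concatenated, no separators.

00011011000011101011101101

s1 (pos 1,3,5,7,9,11,13,15,17,19,21,23,25,27,29,31): 1⊕0⊕0⊕1⊕1⊕1⊕0⊕0⊕0⊕0⊕0⊕0⊕1⊕0⊕1⊕1 = 1
s2 (pos 2,3,6,7,10,11,14,15,18,19,22,23,26,27,30,31): 1⊕0⊕0⊕1⊕0⊕1⊕0⊕0⊕1⊕0⊕1⊕0⊕1⊕0⊕0⊕1 = 1
s4 (pos 4,5,6,7,12,13,14,15,20,21,22,23,28,29,30,31): 1⊕0⊕0⊕1⊕1⊕0⊕0⊕0⊕1⊕0⊕1⊕0⊕1⊕1⊕0⊕1 = 0
s8 (pos 8,9,10,11,12,13,14,15,24,25,26,27,28,29,30,31): 1⊕1⊕0⊕1⊕1⊕0⊕0⊕0⊕1⊕1⊕1⊕0⊕1⊕1⊕0⊕1 = 0
s16 (pos 16,17,18,19,20,21,22,23,24,25,26,27,28,29,30,31): 0⊕0⊕1⊕0⊕1⊕0⊕1⊕0⊕1⊕1⊕1⊕0⊕1⊕1⊕0⊕1 = 1
Syndrome s16…s1 = 10011 → error at position 19.
Flip position 19: 1101001110110000010101011101101 → 1101001110110000011101011101101
Read data bits from positions 3,5,6,7,9,10,11,12,13,14,15,17,18,19,20,21,22,23,24,25,26,27,28,29,30,31: 00011011000011101011101101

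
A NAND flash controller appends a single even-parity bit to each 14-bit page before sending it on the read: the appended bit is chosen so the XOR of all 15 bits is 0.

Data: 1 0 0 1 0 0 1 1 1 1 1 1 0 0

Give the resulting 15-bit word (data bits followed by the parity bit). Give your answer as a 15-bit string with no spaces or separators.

XOR of the 14 data bits: 1⊕0⊕0⊕1⊕0⊕0⊕1⊕1⊕1⊕1⊕1⊕1⊕0⊕0 = 0
Parity bit = 0 (so all 15 bits XOR to 0).

100100111111000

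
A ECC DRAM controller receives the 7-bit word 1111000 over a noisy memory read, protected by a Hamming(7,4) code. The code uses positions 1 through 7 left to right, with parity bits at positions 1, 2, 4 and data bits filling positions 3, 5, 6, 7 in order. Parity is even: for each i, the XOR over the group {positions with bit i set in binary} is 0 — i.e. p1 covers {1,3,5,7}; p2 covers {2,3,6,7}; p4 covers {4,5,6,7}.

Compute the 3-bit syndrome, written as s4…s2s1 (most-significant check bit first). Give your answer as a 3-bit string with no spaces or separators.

s1 (pos 1,3,5,7): 1⊕1⊕0⊕0 = 0
s2 (pos 2,3,6,7): 1⊕1⊕0⊕0 = 0
s4 (pos 4,5,6,7): 1⊕0⊕0⊕0 = 1
Syndrome s4…s1 = 100 → error at position 4.

100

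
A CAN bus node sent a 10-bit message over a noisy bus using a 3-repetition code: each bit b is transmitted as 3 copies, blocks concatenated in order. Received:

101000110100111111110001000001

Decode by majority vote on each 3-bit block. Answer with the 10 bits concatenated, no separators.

1010111000

Block 1 (101): 2 ones → 1
Block 2 (000): 0 ones → 0
Block 3 (110): 2 ones → 1
Block 4 (100): 1 one → 0
Block 5 (111): 3 ones → 1
Block 6 (111): 3 ones → 1
Block 7 (110): 2 ones → 1
Block 8 (001): 1 one → 0
Block 9 (000): 0 ones → 0
Block 10 (001): 1 one → 0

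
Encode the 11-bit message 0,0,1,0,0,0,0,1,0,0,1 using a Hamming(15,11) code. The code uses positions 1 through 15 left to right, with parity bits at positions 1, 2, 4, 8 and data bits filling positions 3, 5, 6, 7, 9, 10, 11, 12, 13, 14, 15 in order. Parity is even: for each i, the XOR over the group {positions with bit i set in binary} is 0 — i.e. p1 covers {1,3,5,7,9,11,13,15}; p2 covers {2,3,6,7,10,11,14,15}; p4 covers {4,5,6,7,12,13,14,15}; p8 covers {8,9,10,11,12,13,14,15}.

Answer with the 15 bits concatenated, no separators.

100101000001001

Place data at non-parity positions: p1 p2 0 p4 0 1 0 p8 0 0 0 1 0 0 1
p1 (pos 1,3,5,7,9,11,13,15): XOR of data positions = 0⊕0⊕0⊕0⊕0⊕0⊕1 = 1
p2 (pos 2,3,6,7,10,11,14,15): XOR of data positions = 0⊕1⊕0⊕0⊕0⊕0⊕1 = 0
p4 (pos 4,5,6,7,12,13,14,15): XOR of data positions = 0⊕1⊕0⊕1⊕0⊕0⊕1 = 1
p8 (pos 8,9,10,11,12,13,14,15): XOR of data positions = 0⊕0⊕0⊕1⊕0⊕0⊕1 = 0
Codeword: 100101000001001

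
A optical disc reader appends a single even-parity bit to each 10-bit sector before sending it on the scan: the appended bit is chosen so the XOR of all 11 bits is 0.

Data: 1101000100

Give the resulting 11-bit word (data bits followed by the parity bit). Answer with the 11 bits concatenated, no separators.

11010001000

XOR of the 10 data bits: 1⊕1⊕0⊕1⊕0⊕0⊕0⊕1⊕0⊕0 = 0
Parity bit = 0 (so all 11 bits XOR to 0).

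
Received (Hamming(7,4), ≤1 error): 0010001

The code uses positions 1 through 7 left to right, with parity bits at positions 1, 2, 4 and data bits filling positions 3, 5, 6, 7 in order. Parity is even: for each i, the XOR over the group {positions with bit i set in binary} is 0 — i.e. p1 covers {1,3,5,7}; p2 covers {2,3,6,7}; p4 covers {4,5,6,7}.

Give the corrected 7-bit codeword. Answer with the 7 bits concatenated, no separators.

0011001

s1 (pos 1,3,5,7): 0⊕1⊕0⊕1 = 0
s2 (pos 2,3,6,7): 0⊕1⊕0⊕1 = 0
s4 (pos 4,5,6,7): 0⊕0⊕0⊕1 = 1
Syndrome s4…s1 = 100 → error at position 4.
Flip position 4: 0010001 → 0011001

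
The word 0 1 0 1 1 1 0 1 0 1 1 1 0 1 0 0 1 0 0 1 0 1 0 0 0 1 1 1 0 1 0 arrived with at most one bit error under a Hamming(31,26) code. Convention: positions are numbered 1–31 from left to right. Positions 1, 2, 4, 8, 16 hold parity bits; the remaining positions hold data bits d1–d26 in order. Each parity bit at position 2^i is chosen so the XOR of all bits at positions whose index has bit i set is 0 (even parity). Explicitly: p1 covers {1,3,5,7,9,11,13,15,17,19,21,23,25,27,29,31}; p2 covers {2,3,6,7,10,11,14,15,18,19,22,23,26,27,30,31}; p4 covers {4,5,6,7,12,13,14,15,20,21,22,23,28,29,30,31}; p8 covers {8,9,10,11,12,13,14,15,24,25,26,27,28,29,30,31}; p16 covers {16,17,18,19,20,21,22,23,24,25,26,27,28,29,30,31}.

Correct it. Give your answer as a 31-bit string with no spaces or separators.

s1 (pos 1,3,5,7,9,11,13,15,17,19,21,23,25,27,29,31): 0⊕0⊕1⊕0⊕0⊕1⊕0⊕0⊕1⊕0⊕0⊕0⊕0⊕1⊕0⊕0 = 0
s2 (pos 2,3,6,7,10,11,14,15,18,19,22,23,26,27,30,31): 1⊕0⊕1⊕0⊕1⊕1⊕1⊕0⊕0⊕0⊕1⊕0⊕1⊕1⊕1⊕0 = 1
s4 (pos 4,5,6,7,12,13,14,15,20,21,22,23,28,29,30,31): 1⊕1⊕1⊕0⊕1⊕0⊕1⊕0⊕1⊕0⊕1⊕0⊕1⊕0⊕1⊕0 = 1
s8 (pos 8,9,10,11,12,13,14,15,24,25,26,27,28,29,30,31): 1⊕0⊕1⊕1⊕1⊕0⊕1⊕0⊕0⊕0⊕1⊕1⊕1⊕0⊕1⊕0 = 1
s16 (pos 16,17,18,19,20,21,22,23,24,25,26,27,28,29,30,31): 0⊕1⊕0⊕0⊕1⊕0⊕1⊕0⊕0⊕0⊕1⊕1⊕1⊕0⊕1⊕0 = 1
Syndrome s16…s1 = 11110 → error at position 30.
Flip position 30: 0101110101110100100101000111010 → 0101110101110100100101000111000

0101110101110100100101000111000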